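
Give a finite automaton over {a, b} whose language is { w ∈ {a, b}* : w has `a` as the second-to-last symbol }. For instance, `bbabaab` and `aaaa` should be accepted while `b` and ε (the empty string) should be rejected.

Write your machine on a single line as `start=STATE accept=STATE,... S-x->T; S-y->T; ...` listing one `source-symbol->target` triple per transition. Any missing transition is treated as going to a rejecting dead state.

A DFA must remember the last 2 symbols (since which symbol is second-to-last isn't known until the input ends). Use one state per possible window of the last ≤2 symbols; accept from those whose window starts with `a`.
7 states suffice.
        a   b  
>  S0   S1  S2 
   S1   S3  S4 
   S2   S5  S6 
 * S3   S3  S4 
 * S4   S5  S6 
   S5   S3  S4 
   S6   S5  S6 
(> = start, * = accepting)

start=S0; accept=S3,S4; S0-a->S1; S0-b->S2; S1-a->S3; S1-b->S4; S2-a->S5; S2-b->S6; S3-a->S3; S3-b->S4; S4-a->S5; S4-b->S6; S5-a->S3; S5-b->S4; S6-a->S5; S6-b->S6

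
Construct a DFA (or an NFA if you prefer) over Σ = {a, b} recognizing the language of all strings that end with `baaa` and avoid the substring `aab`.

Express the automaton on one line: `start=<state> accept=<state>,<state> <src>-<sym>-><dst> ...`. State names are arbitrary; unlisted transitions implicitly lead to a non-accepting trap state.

start=q0 accept=q6 q0-a->q1 q0-b->q2 q1-a->q3 q1-b->q2 q2-a->q4 q2-b->q2 q3-a->q3 q3-b->q3 q4-a->q5 q4-b->q2 q5-a->q6 q5-b->q3 q6-a->q3 q6-b->q3

Handle the two conditions separately and then intersect. The first has 5 states tracking how much of the suffix `baaa` has currently been matched; the second has 4 states tracking partial matches of the forbidden pattern `aab`. A product state is a pair (one from each), accepting exactly when both do. Minimizing collapses redundant product states.
With 7 states:
        a   b  
>  q0   q1  q2 
   q1   q3  q2 
   q2   q4  q2 
   q3   q3  q3 
   q4   q5  q2 
   q5   q6  q3 
 * q6   q3  q3 
(> = start, * = accepting)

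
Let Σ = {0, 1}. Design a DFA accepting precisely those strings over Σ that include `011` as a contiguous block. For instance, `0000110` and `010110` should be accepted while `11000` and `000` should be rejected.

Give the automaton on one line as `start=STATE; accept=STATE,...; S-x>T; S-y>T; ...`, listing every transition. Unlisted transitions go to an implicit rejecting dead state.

Track how much of `011` has been matched so far: state A is no progress, D is the absorbing accept state reached once `011` has occurred. Intermediate states record partial matches; on a mismatch, fall back to the longest reusable overlap.
With 4 states:
       0  1 
>  A   B  A 
   B   B  C 
   C   B  D 
 * D   D  D 
(> = start, * = accepting)

start=A; accept=D; A-0>B; A-1>A; B-0>B; B-1>C; C-0>B; C-1>D; D-0>D; D-1>D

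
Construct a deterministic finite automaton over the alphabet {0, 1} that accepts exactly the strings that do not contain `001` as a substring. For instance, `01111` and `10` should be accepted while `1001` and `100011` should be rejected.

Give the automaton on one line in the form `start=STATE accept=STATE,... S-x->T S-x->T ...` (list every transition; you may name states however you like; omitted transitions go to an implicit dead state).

This is the complement of 'contains `001`'. Use the same substring-matching states — q0 through q3 holding how much of `001` has just been matched — but flip the accepting set: everything except the trap q3 accepts.
        0   1  
>* q0   q1  q0 
 * q1   q2  q0 
 * q2   q2  q3 
   q3   q3  q3 
(> = start, * = accepting)

start=q0 accept=q0,q1,q2 q0-0->q1 q0-1->q0 q1-0->q2 q1-1->q0 q2-0->q2 q2-1->q3 q3-0->q3 q3-1->q3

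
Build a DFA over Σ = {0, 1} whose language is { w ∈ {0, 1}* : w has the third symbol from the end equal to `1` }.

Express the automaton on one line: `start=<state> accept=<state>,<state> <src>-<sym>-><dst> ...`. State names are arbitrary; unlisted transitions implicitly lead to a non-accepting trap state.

start=q0 accept=q11,q12,q13,q14 q0-0->q1 q0-1->q2 q1-0->q3 q1-1->q4 q2-0->q5 q2-1->q6 q3-0->q7 q3-1->q8 q4-0->q9 q4-1->q10 q5-0->q11 q5-1->q12 q6-0->q13 q6-1->q14 q7-0->q7 q7-1->q8 q8-0->q9 q8-1->q10 q9-0->q11 q9-1->q12 q10-0->q13 q10-1->q14 q11-0->q7 q11-1->q8 q12-0->q9 q12-1->q10 q13-0->q11 q13-1->q12 q14-0->q13 q14-1->q14

A DFA must remember the last 3 symbols (since which symbol is third-to-last isn't known until the input ends). Use one state per possible window of the last ≤3 symbols; accept from those whose window starts with `1`.
          0    1  
>  q0     q1   q2 
   q1     q3   q4 
   q2     q5   q6 
   q3     q7   q8 
   q4     q9  q10 
   q5    q11  q12 
   q6    q13  q14 
   q7     q7   q8 
   q8     q9  q10 
   q9    q11  q12 
   q10   q13  q14 
 * q11    q7   q8 
 * q12    q9  q10 
 * q13   q11  q12 
 * q14   q13  q14 
(> = start, * = accepting)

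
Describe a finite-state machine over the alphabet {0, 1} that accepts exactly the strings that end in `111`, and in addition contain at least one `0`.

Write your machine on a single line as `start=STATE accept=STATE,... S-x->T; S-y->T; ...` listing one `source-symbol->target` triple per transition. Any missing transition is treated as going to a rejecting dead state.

Build one automaton per condition and run them in lockstep. The first has 4 states tracking how much of the suffix `111` has currently been matched; the second has 3 states tracking the count of `0`s, saturating at 2. A product state is a pair (one from each), accepting exactly when both do. Minimizing collapses redundant product states.
       0  1 
>  A   B  A 
   B   B  C 
   C   B  D 
   D   B  E 
 * E   B  E 
(> = start, * = accepting)

start=A; accept=E; A-0->B; A-1->A; B-0->B; B-1->C; C-0->B; C-1->D; D-0->B; D-1->E; E-0->B; E-1->E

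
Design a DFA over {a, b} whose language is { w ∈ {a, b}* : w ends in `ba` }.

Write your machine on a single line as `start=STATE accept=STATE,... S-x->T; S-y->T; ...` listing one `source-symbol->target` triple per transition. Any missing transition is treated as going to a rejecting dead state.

Let each state record the length of the longest suffix of the input read so far that is also a prefix of `ba`. q1 means the last symbol is `b`; q2 means the last 2 symbols are `ba`. Accept only at q2, where the string currently ends in `ba`.
3 states suffice.
        a   b  
>  q0   q0  q1 
   q1   q2  q1 
 * q2   q0  q1 
(> = start, * = accepting)

start=q0; accept=q2; q0-a->q0; q0-b->q1; q1-a->q2; q1-b->q1; q2-a->q0; q2-b->q1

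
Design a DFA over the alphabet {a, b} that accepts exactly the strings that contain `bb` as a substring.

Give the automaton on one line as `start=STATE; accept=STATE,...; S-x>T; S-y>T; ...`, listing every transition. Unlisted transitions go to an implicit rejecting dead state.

start=q0; accept=q2; q0-a>q0; q0-b>q1; q1-a>q0; q1-b>q2; q2-a>q2; q2-b>q2

Track how much of `bb` has been matched so far: state q0 is no progress, q2 is the absorbing accept state reached once `bb` has occurred. Intermediate states record partial matches; on a mismatch, fall back to the longest reusable overlap.
With 3 states:
        a   b  
>  q0   q0  q1 
   q1   q0  q2 
 * q2   q2  q2 
(> = start, * = accepting)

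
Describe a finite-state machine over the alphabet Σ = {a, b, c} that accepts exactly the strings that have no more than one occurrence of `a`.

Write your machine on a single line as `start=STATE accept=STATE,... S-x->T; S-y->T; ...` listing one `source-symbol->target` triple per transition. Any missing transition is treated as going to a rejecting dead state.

start=q0; accept=q0,q1; q0-a->q1; q0-b->q0; q0-c->q0; q1-a->q2; q1-b->q1; q1-c->q1; q2-a->q2; q2-b->q2; q2-c->q2

Count `a`s, saturating at 2: state q0 means no `a` yet, q1 means one `a` seen, q2 means more than one. Each `a` increments (capped at q2); other symbols loop. Accept from {q0, q1}.
        a   b   c  
>* q0   q1  q0  q0 
 * q1   q2  q1  q1 
   q2   q2  q2  q2 
(> = start, * = accepting)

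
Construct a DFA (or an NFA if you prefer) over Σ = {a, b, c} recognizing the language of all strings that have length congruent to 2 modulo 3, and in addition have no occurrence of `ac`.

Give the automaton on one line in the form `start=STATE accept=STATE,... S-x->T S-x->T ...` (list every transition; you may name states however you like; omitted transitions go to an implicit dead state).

Handle the two conditions separately and then intersect. One (3 states) tracks the input length modulo 3; the other (3 states) tracks partial matches of the forbidden pattern `ac`. Each combined state is a pair, one component from each; accept when both components accept.
        a   b   c  
>  S0   S1  S2  S2 
   S1   S3  S4  S5 
   S2   S3  S4  S4 
 * S3   S6  S0  S7 
 * S4   S6  S0  S0 
   S5   S7  S7  S7 
   S6   S1  S2  S8 
   S7   S8  S8  S8 
   S8   S5  S5  S5 
(> = start, * = accepting)

start=S0 accept=S3,S4 S0-a->S1 S0-b->S2 S0-c->S2 S1-a->S3 S1-b->S4 S1-c->S5 S2-a->S3 S2-b->S4 S2-c->S4 S3-a->S6 S3-b->S0 S3-c->S7 S4-a->S6 S4-b->S0 S4-c->S0 S5-a->S7 S5-b->S7 S5-c->S7 S6-a->S1 S6-b->S2 S6-c->S8 S7-a->S8 S7-b->S8 S7-c->S8 S8-a->S5 S8-b->S5 S8-c->S5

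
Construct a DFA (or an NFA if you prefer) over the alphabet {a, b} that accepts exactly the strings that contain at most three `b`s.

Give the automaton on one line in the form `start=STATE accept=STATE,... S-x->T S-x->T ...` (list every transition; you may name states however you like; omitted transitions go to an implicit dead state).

Count `b`s, saturating at 4: states q0 through q3 mean 0 through 3 `b`s seen; q4 means more than 3. Each `b` increments (capped at q4); other symbols loop. Accept from {q0, q1, q2, q3}.
A 5-state machine:
        a   b  
>* q0   q0  q1 
 * q1   q1  q2 
 * q2   q2  q3 
 * q3   q3  q4 
   q4   q4  q4 
(> = start, * = accepting)

start=q0 accept=q0,q1,q2,q3 q0-a->q0 q0-b->q1 q1-a->q1 q1-b->q2 q2-a->q2 q2-b->q3 q3-a->q3 q3-b->q4 q4-a->q4 q4-b->q4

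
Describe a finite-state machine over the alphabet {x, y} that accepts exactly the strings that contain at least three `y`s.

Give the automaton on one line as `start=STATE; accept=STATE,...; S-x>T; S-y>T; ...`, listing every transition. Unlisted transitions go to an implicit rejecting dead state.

Count `y`s, saturating at 4: states s0 through s3 mean 0 through 3 `y`s seen; s4 means more than 3. Each `y` increments (capped at s4); other symbols loop. Accept from {s3, s4}.
5 states suffice.
        x   y  
>  s0   s0  s1 
   s1   s1  s2 
   s2   s2  s3 
 * s3   s3  s4 
 * s4   s4  s4 
(> = start, * = accepting)

start=s0; accept=s3,s4; s0-x>s0; s0-y>s1; s1-x>s1; s1-y>s2; s2-x>s2; s2-y>s3; s3-x>s3; s3-y>s4; s4-x>s4; s4-y>s4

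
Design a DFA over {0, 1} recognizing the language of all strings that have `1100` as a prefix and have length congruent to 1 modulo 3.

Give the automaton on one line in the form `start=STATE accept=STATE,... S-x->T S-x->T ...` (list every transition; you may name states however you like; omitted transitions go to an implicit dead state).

Run two small machines in parallel and take their product. The first has 6 states tracking whether the input so far still matches the prefix `1100`; the second has 3 states tracking the input length modulo 3. A product state is a pair (one from each), accepting exactly when both do. After merging equivalent states the machine shrinks.
        0   1  
>  q0   q1  q2 
   q1   q1  q1 
   q2   q1  q3 
   q3   q4  q1 
   q4   q5  q1 
 * q5   q6  q6 
   q6   q7  q7 
   q7   q5  q5 
(> = start, * = accepting)

start=q0 accept=q5 q0-0->q1 q0-1->q2 q1-0->q1 q1-1->q1 q2-0->q1 q2-1->q3 q3-0->q4 q3-1->q1 q4-0->q5 q4-1->q1 q5-0->q6 q5-1->q6 q6-0->q7 q6-1->q7 q7-0->q5 q7-1->q5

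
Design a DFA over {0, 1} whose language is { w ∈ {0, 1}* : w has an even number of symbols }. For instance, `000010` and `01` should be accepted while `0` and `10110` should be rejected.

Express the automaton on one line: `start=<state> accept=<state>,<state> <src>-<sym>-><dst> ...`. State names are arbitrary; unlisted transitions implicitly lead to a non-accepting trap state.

start=A accept=A A-0->B A-1->B B-0->A B-1->A

Only the length mod 2 matters, so use a 2-cycle: from any state, every input symbol moves to the next state, wrapping B back to A. Mark A accepting.
A 2-state machine:
       0  1 
>* A   B  B 
   B   A  A 
(> = start, * = accepting)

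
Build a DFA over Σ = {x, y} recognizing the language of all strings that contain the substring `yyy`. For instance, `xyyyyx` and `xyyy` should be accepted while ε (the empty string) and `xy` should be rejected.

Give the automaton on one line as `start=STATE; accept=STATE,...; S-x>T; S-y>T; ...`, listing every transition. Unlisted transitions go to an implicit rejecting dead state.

start=q0; accept=q3; q0-x>q0; q0-y>q1; q1-x>q0; q1-y>q2; q2-x>q0; q2-y>q3; q3-x>q3; q3-y>q3

States q0..q2 record the length of the longest prefix of `yyy` that matches the current input suffix. Reaching q3 means `yyy` has been seen, and we stay there forever. Accept from q3.
        x   y  
>  q0   q0  q1 
   q1   q0  q2 
   q2   q0  q3 
 * q3   q3  q3 
(> = start, * = accepting)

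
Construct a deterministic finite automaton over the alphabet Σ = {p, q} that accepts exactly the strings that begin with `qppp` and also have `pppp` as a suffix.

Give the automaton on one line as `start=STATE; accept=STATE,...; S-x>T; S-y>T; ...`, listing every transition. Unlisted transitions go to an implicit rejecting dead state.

start=S0; accept=S10; S0-p>S1; S0-q>S2; S1-p>S3; S1-q>S4; S2-p>S5; S2-q>S4; S3-p>S6; S3-q>S4; S4-p>S1; S4-q>S4; S5-p>S7; S5-q>S4; S6-p>S8; S6-q>S4; S7-p>S9; S7-q>S4; S8-p>S8; S8-q>S4; S9-p>S10; S9-q>S11; S10-p>S10; S10-q>S11; S11-p>S12; S11-q>S11; S12-p>S13; S12-q>S11; S13-p>S9; S13-q>S11

Build one automaton per condition and run them in lockstep. The first has 6 states tracking whether the input so far still matches the prefix `qppp`; the second has 5 states tracking how much of the suffix `pppp` has currently been matched. A product state is a pair (one from each), accepting exactly when both do.
14 states suffice.
          p    q  
>  S0     S1   S2 
   S1     S3   S4 
   S2     S5   S4 
   S3     S6   S4 
   S4     S1   S4 
   S5     S7   S4 
   S6     S8   S4 
   S7     S9   S4 
   S8     S8   S4 
   S9    S10  S11 
 * S10   S10  S11 
   S11   S12  S11 
   S12   S13  S11 
   S13    S9  S11 
(> = start, * = accepting)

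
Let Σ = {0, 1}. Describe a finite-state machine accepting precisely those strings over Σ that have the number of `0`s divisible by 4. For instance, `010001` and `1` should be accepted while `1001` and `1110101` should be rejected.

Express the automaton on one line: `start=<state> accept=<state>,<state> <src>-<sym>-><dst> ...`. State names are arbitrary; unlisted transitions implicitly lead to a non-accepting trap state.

start=q0 accept=q0 q0-0->q1 q0-1->q0 q1-0->q2 q1-1->q1 q2-0->q3 q2-1->q2 q3-0->q0 q3-1->q3

Keep the running count of `0`s modulo 4: each `0` advances along the cycle q0 → q1 → q2 → q3 → q0 while other symbols loop. Accept at q0.
4 states suffice.
        0   1  
>* q0   q1  q0 
   q1   q2  q1 
   q2   q3  q2 
   q3   q0  q3 
(> = start, * = accepting)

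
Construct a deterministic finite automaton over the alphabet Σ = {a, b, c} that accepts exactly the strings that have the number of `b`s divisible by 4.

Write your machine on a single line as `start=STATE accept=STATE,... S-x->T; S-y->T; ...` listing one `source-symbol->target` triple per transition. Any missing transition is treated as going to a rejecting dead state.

Keep the running count of `b`s modulo 4: each `b` advances along the cycle q0 → q1 → q2 → q3 → q0 while other symbols loop. Accept at q0.
With 4 states:
        a   b   c  
>* q0   q0  q1  q0 
   q1   q1  q2  q1 
   q2   q2  q3  q2 
   q3   q3  q0  q3 
(> = start, * = accepting)

start=q0; accept=q0; q0-a->q0; q0-b->q1; q0-c->q0; q1-a->q1; q1-b->q2; q1-c->q1; q2-a->q2; q2-b->q3; q2-c->q2; q3-a->q3; q3-b->q0; q3-c->q3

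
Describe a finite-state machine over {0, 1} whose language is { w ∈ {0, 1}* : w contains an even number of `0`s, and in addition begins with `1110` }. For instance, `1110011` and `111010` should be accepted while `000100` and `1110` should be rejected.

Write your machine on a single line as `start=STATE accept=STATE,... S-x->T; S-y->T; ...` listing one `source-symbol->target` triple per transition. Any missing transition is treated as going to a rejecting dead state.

start=S0; accept=S6; S0-0->S1; S0-1->S2; S1-0->S1; S1-1->S1; S2-0->S1; S2-1->S3; S3-0->S1; S3-1->S4; S4-0->S5; S4-1->S1; S5-0->S6; S5-1->S5; S6-0->S5; S6-1->S6

Build one automaton per condition and run them in lockstep. The first has 2 states tracking the count of `0`s modulo 2; the second has 6 states tracking whether the input so far still matches the prefix `1110`. A product state is a pair (one from each), accepting exactly when both do. After merging equivalent states the machine shrinks.
With 7 states:
        0   1  
>  S0   S1  S2 
   S1   S1  S1 
   S2   S1  S3 
   S3   S1  S4 
   S4   S5  S1 
   S5   S6  S5 
 * S6   S5  S6 
(> = start, * = accepting)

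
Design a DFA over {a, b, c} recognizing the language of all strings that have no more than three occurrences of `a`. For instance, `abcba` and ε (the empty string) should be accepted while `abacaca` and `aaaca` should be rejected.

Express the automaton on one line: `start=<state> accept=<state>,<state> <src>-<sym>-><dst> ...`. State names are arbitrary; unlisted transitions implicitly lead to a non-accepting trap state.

Count `a`s, saturating at 4: states q0 through q3 mean 0 through 3 `a`s seen; q4 means more than 3. Each `a` increments (capped at q4); other symbols loop. Accept from {q0, q1, q2, q3}.
With 5 states:
        a   b   c  
>* q0   q1  q0  q0 
 * q1   q2  q1  q1 
 * q2   q3  q2  q2 
 * q3   q4  q3  q3 
   q4   q4  q4  q4 
(> = start, * = accepting)

start=q0 accept=q0,q1,q2,q3 q0-a->q1 q0-b->q0 q0-c->q0 q1-a->q2 q1-b->q1 q1-c->q1 q2-a->q3 q2-b->q2 q2-c->q2 q3-a->q4 q3-b->q3 q3-c->q3 q4-a->q4 q4-b->q4 q4-c->q4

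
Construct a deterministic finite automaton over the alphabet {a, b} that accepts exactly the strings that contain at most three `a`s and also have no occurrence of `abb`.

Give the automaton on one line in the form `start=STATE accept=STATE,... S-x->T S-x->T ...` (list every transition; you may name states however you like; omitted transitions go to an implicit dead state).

start=s0 accept=s0,s1,s2,s3,s4,s5,s7 s0-a->s1 s0-b->s0 s1-a->s2 s1-b->s3 s2-a->s4 s2-b->s5 s3-a->s2 s3-b->s6 s4-a->s6 s4-b->s7 s5-a->s4 s5-b->s6 s6-a->s6 s6-b->s6 s7-a->s6 s7-b->s6

Run two small machines in parallel and take their product. One (5 states) tracks the count of `a`s, saturating at 4; the other (4 states) tracks partial matches of the forbidden pattern `abb`. Each combined state is a pair, one component from each; accept when both components accept. After merging equivalent states the machine shrinks.
An 8-state machine:
        a   b  
>* s0   s1  s0 
 * s1   s2  s3 
 * s2   s4  s5 
 * s3   s2  s6 
 * s4   s6  s7 
 * s5   s4  s6 
   s6   s6  s6 
 * s7   s6  s6 
(> = start, * = accepting)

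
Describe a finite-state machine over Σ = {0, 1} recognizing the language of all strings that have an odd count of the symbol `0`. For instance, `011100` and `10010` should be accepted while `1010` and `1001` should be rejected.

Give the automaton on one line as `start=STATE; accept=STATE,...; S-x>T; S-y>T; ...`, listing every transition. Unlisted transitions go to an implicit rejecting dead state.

start=q0; accept=q1; q0-0>q1; q0-1>q0; q1-0>q0; q1-1>q1

Keep the running count of `0`s modulo 2: each `0` advances along the cycle q0 → q1 → q0 while other symbols loop. Accept at q1.
        0   1  
>  q0   q1  q0 
 * q1   q0  q1 
(> = start, * = accepting)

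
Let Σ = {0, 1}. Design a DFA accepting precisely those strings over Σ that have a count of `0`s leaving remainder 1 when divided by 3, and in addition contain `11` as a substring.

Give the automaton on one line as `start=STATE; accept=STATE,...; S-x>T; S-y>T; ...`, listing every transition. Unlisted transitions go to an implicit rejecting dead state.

Run two small machines in parallel and take their product. One (3 states) tracks the count of `0`s modulo 3; the other (3 states) tracks whether and how much of `11` has been seen. Each combined state is a pair, one component from each; accept when both components accept.
A 9-state machine:
        0   1  
>  S0   S1  S2 
   S1   S3  S4 
   S2   S1  S5 
   S3   S0  S6 
   S4   S3  S7 
   S5   S7  S5 
   S6   S0  S8 
 * S7   S8  S7 
   S8   S5  S8 
(> = start, * = accepting)

start=S0; accept=S7; S0-0>S1; S0-1>S2; S1-0>S3; S1-1>S4; S2-0>S1; S2-1>S5; S3-0>S0; S3-1>S6; S4-0>S3; S4-1>S7; S5-0>S7; S5-1>S5; S6-0>S0; S6-1>S8; S7-0>S8; S7-1>S7; S8-0>S5; S8-1>S8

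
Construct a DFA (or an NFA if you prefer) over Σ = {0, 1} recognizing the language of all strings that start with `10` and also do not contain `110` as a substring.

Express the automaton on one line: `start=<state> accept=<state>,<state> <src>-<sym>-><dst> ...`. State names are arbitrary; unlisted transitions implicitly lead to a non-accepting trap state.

Build one automaton per condition and run them in lockstep. The first has 4 states tracking whether the input so far still matches the prefix `10`; the second has 4 states tracking partial matches of the forbidden pattern `110`. A product state is a pair (one from each), accepting exactly when both do. Minimizing collapses redundant product states.
With 6 states:
        0   1  
>  S0   S1  S2 
   S1   S1  S1 
   S2   S3  S1 
 * S3   S3  S4 
 * S4   S3  S5 
 * S5   S1  S5 
(> = start, * = accepting)

start=S0 accept=S3,S4,S5 S0-0->S1 S0-1->S2 S1-0->S1 S1-1->S1 S2-0->S3 S2-1->S1 S3-0->S3 S3-1->S4 S4-0->S3 S4-1->S5 S5-0->S1 S5-1->S5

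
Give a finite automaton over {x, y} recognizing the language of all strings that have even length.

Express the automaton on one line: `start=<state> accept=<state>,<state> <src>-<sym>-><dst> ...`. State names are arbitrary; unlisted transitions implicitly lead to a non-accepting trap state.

start=q0 accept=q0 q0-x->q1 q0-y->q1 q1-x->q0 q1-y->q0

Count input length modulo 2: every symbol advances one step around the cycle q0 → q1 → q0. Accept at q0.
        x   y  
>* q0   q1  q1 
   q1   q0  q0 
(> = start, * = accepting)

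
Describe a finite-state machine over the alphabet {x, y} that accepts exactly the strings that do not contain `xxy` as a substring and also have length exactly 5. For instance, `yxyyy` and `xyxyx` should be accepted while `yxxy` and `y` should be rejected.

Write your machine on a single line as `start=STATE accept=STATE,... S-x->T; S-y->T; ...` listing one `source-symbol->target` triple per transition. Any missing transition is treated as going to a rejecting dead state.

Handle the two conditions separately and then intersect. One (4 states) tracks partial matches of the forbidden pattern `xxy`; the other (7 states) tracks the input length, saturating at 6. Each combined state is a pair, one component from each; accept when both components accept. After merging equivalent states the machine shrinks.
A 13-state machine:
       x  y 
>  A   B  C 
   B   D  E 
   C   F  E 
   D   G  H 
   E   I  J 
   F   G  J 
   G   K  H 
   H   H  H 
   I   K  L 
   J   L  L 
   K   M  H 
   L   M  M 
 * M   H  H 
(> = start, * = accepting)

start=A; accept=M; A-x->B; A-y->C; B-x->D; B-y->E; C-x->F; C-y->E; D-x->G; D-y->H; E-x->I; E-y->J; F-x->G; F-y->J; G-x->K; G-y->H; H-x->H; H-y->H; I-x->K; I-y->L; J-x->L; J-y->L; K-x->M; K-y->H; L-x->M; L-y->M; M-x->H; M-y->H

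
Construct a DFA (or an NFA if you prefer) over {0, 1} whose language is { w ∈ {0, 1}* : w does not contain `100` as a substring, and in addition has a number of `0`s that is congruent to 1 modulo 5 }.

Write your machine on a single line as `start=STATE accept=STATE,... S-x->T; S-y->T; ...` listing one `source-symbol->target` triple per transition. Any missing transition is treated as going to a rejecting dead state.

Handle the two conditions separately and then intersect. One (4 states) tracks partial matches of the forbidden pattern `100`; the other (5 states) tracks the count of `0`s modulo 5. Each combined state is a pair, one component from each; accept when both components accept. After merging equivalent states the machine shrinks.
       0  1 
>  A   B  C 
 * B   D  E 
   C   F  C 
   D   G  H 
 * E   I  E 
 * F   J  E 
   G   K  L 
   H   M  H 
   I   J  H 
   J   J  J 
   K   A  N 
   L   O  L 
   M   J  L 
   N   P  N 
   O   J  N 
   P   J  C 
(> = start, * = accepting)

start=A; accept=B,E,F; A-0->B; A-1->C; B-0->D; B-1->E; C-0->F; C-1->C; D-0->G; D-1->H; E-0->I; E-1->E; F-0->J; F-1->E; G-0->K; G-1->L; H-0->M; H-1->H; I-0->J; I-1->H; J-0->J; J-1->J; K-0->A; K-1->N; L-0->O; L-1->L; M-0->J; M-1->L; N-0->P; N-1->N; O-0->J; O-1->N; P-0->J; P-1->C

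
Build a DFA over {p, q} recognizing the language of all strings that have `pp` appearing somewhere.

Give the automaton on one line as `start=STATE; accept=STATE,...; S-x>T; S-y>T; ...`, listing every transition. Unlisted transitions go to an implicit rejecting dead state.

start=A; accept=C; A-p>B; A-q>A; B-p>C; B-q>A; C-p>C; C-q>C

States A..B record the length of the longest prefix of `pp` that matches the current input suffix. Reaching C means `pp` has been seen, and we stay there forever. Accept from C.
A 3-state machine:
       p  q 
>  A   B  A 
   B   C  A 
 * C   C  C 
(> = start, * = accepting)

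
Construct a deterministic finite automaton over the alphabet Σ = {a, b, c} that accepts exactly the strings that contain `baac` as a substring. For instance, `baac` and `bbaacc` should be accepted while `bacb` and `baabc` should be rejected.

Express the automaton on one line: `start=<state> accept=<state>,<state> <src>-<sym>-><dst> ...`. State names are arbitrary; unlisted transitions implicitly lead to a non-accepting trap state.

start=q0 accept=q4 q0-a->q0 q0-b->q1 q0-c->q0 q1-a->q2 q1-b->q1 q1-c->q0 q2-a->q3 q2-b->q1 q2-c->q0 q3-a->q0 q3-b->q1 q3-c->q4 q4-a->q4 q4-b->q4 q4-c->q4

Track how much of `baac` has been matched so far: state q0 is no progress, q4 is the absorbing accept state reached once `baac` has occurred. Intermediate states record partial matches; on a mismatch, fall back to the longest reusable overlap.
        a   b   c  
>  q0   q0  q1  q0 
   q1   q2  q1  q0 
   q2   q3  q1  q0 
   q3   q0  q1  q4 
 * q4   q4  q4  q4 
(> = start, * = accepting)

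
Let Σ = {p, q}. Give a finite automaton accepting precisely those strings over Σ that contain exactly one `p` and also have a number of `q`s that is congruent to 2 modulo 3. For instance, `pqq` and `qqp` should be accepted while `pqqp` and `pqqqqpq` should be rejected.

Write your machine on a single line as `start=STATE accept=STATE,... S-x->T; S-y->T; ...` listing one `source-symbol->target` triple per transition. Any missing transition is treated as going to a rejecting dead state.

start=s0; accept=s6; s0-p->s1; s0-q->s2; s1-p->s3; s1-q->s4; s2-p->s4; s2-q->s5; s3-p->s3; s3-q->s3; s4-p->s3; s4-q->s6; s5-p->s6; s5-q->s0; s6-p->s3; s6-q->s1

Build one automaton per condition and run them in lockstep. The first has 3 states tracking the count of `p`s, saturating at 2; the second has 3 states tracking the count of `q`s modulo 3. A product state is a pair (one from each), accepting exactly when both do. Minimizing collapses redundant product states.
With 7 states:
        p   q  
>  s0   s1  s2 
   s1   s3  s4 
   s2   s4  s5 
   s3   s3  s3 
   s4   s3  s6 
   s5   s6  s0 
 * s6   s3  s1 
(> = start, * = accepting)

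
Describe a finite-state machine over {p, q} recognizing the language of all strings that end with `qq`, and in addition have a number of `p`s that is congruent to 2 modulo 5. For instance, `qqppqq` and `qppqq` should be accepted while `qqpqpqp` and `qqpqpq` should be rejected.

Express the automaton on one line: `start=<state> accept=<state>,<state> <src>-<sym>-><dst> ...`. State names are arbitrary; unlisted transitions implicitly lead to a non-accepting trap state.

Build one automaton per condition and run them in lockstep. The first has 3 states tracking how much of the suffix `qq` has currently been matched; the second has 5 states tracking the count of `p`s modulo 5. A product state is a pair (one from each), accepting exactly when both do. After merging equivalent states the machine shrinks.
       p  q 
>  A   B  A 
   B   C  B 
   C   D  E 
   D   F  D 
   E   D  G 
   F   A  F 
 * G   D  G 
(> = start, * = accepting)

start=A accept=G A-p->B A-q->A B-p->C B-q->B C-p->D C-q->E D-p->F D-q->D E-p->D E-q->G F-p->A F-q->F G-p->D G-q->G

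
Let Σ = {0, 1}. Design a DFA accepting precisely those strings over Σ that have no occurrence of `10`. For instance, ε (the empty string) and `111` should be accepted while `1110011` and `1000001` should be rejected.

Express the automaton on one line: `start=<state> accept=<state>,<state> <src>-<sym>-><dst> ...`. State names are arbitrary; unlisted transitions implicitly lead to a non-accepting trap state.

Track partial matches of the forbidden pattern `10`. State C is a dead state reached once `10` has occurred; every other state accepts. A means no part of `10` is currently matched.
A 3-state machine:
       0  1 
>* A   A  B 
 * B   C  B 
   C   C  C 
(> = start, * = accepting)

start=A accept=A,B A-0->A A-1->B B-0->C B-1->B C-0->C C-1->C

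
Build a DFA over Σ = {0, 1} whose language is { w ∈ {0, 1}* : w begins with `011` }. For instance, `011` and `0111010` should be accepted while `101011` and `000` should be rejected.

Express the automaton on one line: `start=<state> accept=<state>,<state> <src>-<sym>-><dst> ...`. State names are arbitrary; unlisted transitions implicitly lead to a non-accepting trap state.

start=q0 accept=q3 q0-0->q1 q0-1->q4 q1-0->q4 q1-1->q2 q2-0->q4 q2-1->q3 q3-0->q3 q3-1->q3 q4-0->q4 q4-1->q4

Walk along `011` while the input agrees: from q0 take `0` to q1, and so on. Any deviation drops to the rejecting sink q4. Once q3 is reached the prefix is confirmed and every continuation is accepted.
A 5-state machine:
        0   1  
>  q0   q1  q4 
   q1   q4  q2 
   q2   q4  q3 
 * q3   q3  q3 
   q4   q4  q4 
(> = start, * = accepting)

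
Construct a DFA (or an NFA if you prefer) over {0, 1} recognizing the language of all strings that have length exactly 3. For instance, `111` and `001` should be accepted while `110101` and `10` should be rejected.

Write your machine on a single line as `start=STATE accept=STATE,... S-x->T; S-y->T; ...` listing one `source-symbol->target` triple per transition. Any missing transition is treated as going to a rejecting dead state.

Count input length up to 4: every symbol moves from q0 toward q4, which means 'more than 3' and absorbs. Accept from {q3}.
        0   1  
>  q0   q1  q1 
   q1   q2  q2 
   q2   q3  q3 
 * q3   q4  q4 
   q4   q4  q4 
(> = start, * = accepting)

start=q0; accept=q3; q0-0->q1; q0-1->q1; q1-0->q2; q1-1->q2; q2-0->q3; q2-1->q3; q3-0->q4; q3-1->q4; q4-0->q4; q4-1->q4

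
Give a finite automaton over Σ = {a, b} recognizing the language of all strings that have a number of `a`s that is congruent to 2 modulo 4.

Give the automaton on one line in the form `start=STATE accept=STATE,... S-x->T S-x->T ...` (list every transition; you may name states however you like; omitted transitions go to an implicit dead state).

start=q0 accept=q2 q0-a->q1 q0-b->q0 q1-a->q2 q1-b->q1 q2-a->q3 q2-b->q2 q3-a->q0 q3-b->q3

The only thing that matters is how many `a`s have appeared, reduced mod 4. Use one state per residue: q0 for 0, …, q3 for 3. Reading `a` moves to the next residue; anything else stays put. q2 is accepting.
4 states suffice.
        a   b  
>  q0   q1  q0 
   q1   q2  q1 
 * q2   q3  q2 
   q3   q0  q3 
(> = start, * = accepting)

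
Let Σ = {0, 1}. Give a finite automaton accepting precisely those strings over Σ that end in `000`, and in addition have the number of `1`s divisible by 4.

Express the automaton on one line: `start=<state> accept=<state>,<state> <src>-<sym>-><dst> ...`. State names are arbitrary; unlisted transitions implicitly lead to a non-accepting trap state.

Handle the two conditions separately and then intersect. One (4 states) tracks how much of the suffix `000` has currently been matched; the other (4 states) tracks the count of `1`s modulo 4. Each combined state is a pair, one component from each; accept when both components accept. After merging equivalent states the machine shrinks.
7 states suffice.
        0   1  
>  q0   q1  q2 
   q1   q3  q2 
   q2   q2  q4 
   q3   q5  q2 
   q4   q4  q6 
 * q5   q5  q2 
   q6   q6  q0 
(> = start, * = accepting)

start=q0 accept=q5 q0-0->q1 q0-1->q2 q1-0->q3 q1-1->q2 q2-0->q2 q2-1->q4 q3-0->q5 q3-1->q2 q4-0->q4 q4-1->q6 q5-0->q5 q5-1->q2 q6-0->q6 q6-1->q0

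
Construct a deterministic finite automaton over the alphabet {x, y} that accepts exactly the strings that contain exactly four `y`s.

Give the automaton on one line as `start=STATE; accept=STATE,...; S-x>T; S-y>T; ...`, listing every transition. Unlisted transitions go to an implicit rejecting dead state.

start=A; accept=E; A-x>A; A-y>B; B-x>B; B-y>C; C-x>C; C-y>D; D-x>D; D-y>E; E-x>E; E-y>F; F-x>F; F-y>F

Only the number of `y`s matters, and only up to 5. Make a chain A → B → C → D → E → F advanced by each `y` (with F absorbing); every other symbol self-loops. The accepting set is {E}.
With 6 states:
       x  y 
>  A   A  B 
   B   B  C 
   C   C  D 
   D   D  E 
 * E   E  F 
   F   F  F 
(> = start, * = accepting)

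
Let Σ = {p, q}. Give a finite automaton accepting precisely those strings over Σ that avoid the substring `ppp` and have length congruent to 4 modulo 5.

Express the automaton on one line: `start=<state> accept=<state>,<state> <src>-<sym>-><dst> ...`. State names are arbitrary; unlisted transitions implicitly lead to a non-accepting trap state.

start=S0 accept=S10,S11,S12 S0-p->S1 S0-q->S2 S1-p->S3 S1-q->S4 S2-p->S5 S2-q->S4 S3-p->S6 S3-q->S7 S4-p->S8 S4-q->S7 S5-p->S9 S5-q->S7 S6-p->S6 S6-q->S6 S7-p->S10 S7-q->S11 S8-p->S12 S8-q->S11 S9-p->S6 S9-q->S11 S10-p->S13 S10-q->S0 S11-p->S14 S11-q->S0 S12-p->S6 S12-q->S0 S13-p->S6 S13-q->S2 S14-p->S15 S14-q->S2 S15-p->S6 S15-q->S4

Run two small machines in parallel and take their product. One (4 states) tracks partial matches of the forbidden pattern `ppp`; the other (5 states) tracks the input length modulo 5. Each combined state is a pair, one component from each; accept when both components accept. After merging equivalent states the machine shrinks.
          p    q  
>  S0     S1   S2 
   S1     S3   S4 
   S2     S5   S4 
   S3     S6   S7 
   S4     S8   S7 
   S5     S9   S7 
   S6     S6   S6 
   S7    S10  S11 
   S8    S12  S11 
   S9     S6  S11 
 * S10   S13   S0 
 * S11   S14   S0 
 * S12    S6   S0 
   S13    S6   S2 
   S14   S15   S2 
   S15    S6   S4 
(> = start, * = accepting)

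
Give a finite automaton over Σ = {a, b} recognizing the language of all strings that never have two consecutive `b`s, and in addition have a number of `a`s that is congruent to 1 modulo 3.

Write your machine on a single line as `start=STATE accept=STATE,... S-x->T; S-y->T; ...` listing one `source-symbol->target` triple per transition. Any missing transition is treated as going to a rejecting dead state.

start=s0; accept=s1,s4; s0-a->s1; s0-b->s2; s1-a->s3; s1-b->s4; s2-a->s1; s2-b->s5; s3-a->s0; s3-b->s6; s4-a->s3; s4-b->s7; s5-a->s7; s5-b->s5; s6-a->s0; s6-b->s8; s7-a->s8; s7-b->s7; s8-a->s5; s8-b->s8

Handle the two conditions separately and then intersect. The first has 3 states tracking partial matches of the forbidden pattern `bb`; the second has 3 states tracking the count of `a`s modulo 3. A product state is a pair (one from each), accepting exactly when both do.
With 9 states:
        a   b  
>  s0   s1  s2 
 * s1   s3  s4 
   s2   s1  s5 
   s3   s0  s6 
 * s4   s3  s7 
   s5   s7  s5 
   s6   s0  s8 
   s7   s8  s7 
   s8   s5  s8 
(> = start, * = accepting)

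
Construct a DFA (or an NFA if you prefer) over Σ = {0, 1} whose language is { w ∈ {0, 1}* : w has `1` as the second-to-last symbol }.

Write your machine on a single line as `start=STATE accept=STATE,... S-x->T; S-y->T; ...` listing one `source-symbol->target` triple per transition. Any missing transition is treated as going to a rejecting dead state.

start=q0; accept=q5,q6; q0-0->q1; q0-1->q2; q1-0->q3; q1-1->q4; q2-0->q5; q2-1->q6; q3-0->q3; q3-1->q4; q4-0->q5; q4-1->q6; q5-0->q3; q5-1->q4; q6-0->q5; q6-1->q6

A DFA must remember the last 2 symbols (since which symbol is second-to-last isn't known until the input ends). Use one state per possible window of the last ≤2 symbols; accept from those whose window starts with `1`.
        0   1  
>  q0   q1  q2 
   q1   q3  q4 
   q2   q5  q6 
   q3   q3  q4 
   q4   q5  q6 
 * q5   q3  q4 
 * q6   q5  q6 
(> = start, * = accepting)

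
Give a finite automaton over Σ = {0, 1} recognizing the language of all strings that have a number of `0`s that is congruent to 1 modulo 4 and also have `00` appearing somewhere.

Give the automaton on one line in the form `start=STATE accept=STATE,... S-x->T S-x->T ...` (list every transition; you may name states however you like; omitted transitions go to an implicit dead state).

Run two small machines in parallel and take their product. The first has 4 states tracking the count of `0`s modulo 4; the second has 3 states tracking whether and how much of `00` has been seen. A product state is a pair (one from each), accepting exactly when both do.
12 states suffice.
       0  1 
>  A   B  A 
   B   C  D 
   C   E  C 
   D   F  D 
   E   G  E 
   F   E  H 
   G   I  G 
   H   J  H 
 * I   C  I 
   J   G  K 
   K   L  K 
   L   I  A 
(> = start, * = accepting)

start=A accept=I A-0->B A-1->A B-0->C B-1->D C-0->E C-1->C D-0->F D-1->D E-0->G E-1->E F-0->E F-1->H G-0->I G-1->G H-0->J H-1->H I-0->C I-1->I J-0->G J-1->K K-0->L K-1->K L-0->I L-1->A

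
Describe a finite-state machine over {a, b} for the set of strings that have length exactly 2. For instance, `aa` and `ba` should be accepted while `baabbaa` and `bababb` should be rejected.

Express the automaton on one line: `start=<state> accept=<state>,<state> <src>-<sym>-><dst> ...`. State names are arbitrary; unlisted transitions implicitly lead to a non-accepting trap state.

Count input length up to 3: every symbol moves from S0 toward S3, which means 'more than 2' and absorbs. Accept from {S2}.
4 states suffice.
        a   b  
>  S0   S1  S1 
   S1   S2  S2 
 * S2   S3  S3 
   S3   S3  S3 
(> = start, * = accepting)

start=S0 accept=S2 S0-a->S1 S0-b->S1 S1-a->S2 S1-b->S2 S2-a->S3 S2-b->S3 S3-a->S3 S3-b->S3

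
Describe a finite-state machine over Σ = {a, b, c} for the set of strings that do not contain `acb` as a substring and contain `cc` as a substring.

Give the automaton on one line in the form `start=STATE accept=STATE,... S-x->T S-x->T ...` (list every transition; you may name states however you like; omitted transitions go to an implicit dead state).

Handle the two conditions separately and then intersect. One (4 states) tracks partial matches of the forbidden pattern `acb`; the other (3 states) tracks whether and how much of `cc` has been seen. Each combined state is a pair, one component from each; accept when both components accept.
With 10 states:
        a   b   c  
>  s0   s1  s0  s2 
   s1   s1  s0  s3 
   s2   s1  s0  s4 
   s3   s1  s5  s4 
 * s4   s6  s4  s4 
   s5   s5  s5  s7 
 * s6   s6  s4  s8 
   s7   s5  s5  s9 
 * s8   s6  s9  s4 
   s9   s9  s9  s9 
(> = start, * = accepting)

start=s0 accept=s4,s6,s8 s0-a->s1 s0-b->s0 s0-c->s2 s1-a->s1 s1-b->s0 s1-c->s3 s2-a->s1 s2-b->s0 s2-c->s4 s3-a->s1 s3-b->s5 s3-c->s4 s4-a->s6 s4-b->s4 s4-c->s4 s5-a->s5 s5-b->s5 s5-c->s7 s6-a->s6 s6-b->s4 s6-c->s8 s7-a->s5 s7-b->s5 s7-c->s9 s8-a->s6 s8-b->s9 s8-c->s4 s9-a->s9 s9-b->s9 s9-c->s9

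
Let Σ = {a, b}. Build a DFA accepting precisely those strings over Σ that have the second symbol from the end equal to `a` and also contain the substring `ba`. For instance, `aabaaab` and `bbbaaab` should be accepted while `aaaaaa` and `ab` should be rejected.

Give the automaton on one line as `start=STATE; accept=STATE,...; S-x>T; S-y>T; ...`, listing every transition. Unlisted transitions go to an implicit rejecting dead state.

Handle the two conditions separately and then intersect. The first has 7 states tracking the last 2 symbols read; the second has 3 states tracking whether and how much of `ba` has been seen. A product state is a pair (one from each), accepting exactly when both do. Minimizing collapses redundant product states.
        a   b  
>  q0   q0  q1 
   q1   q2  q1 
   q2   q3  q4 
 * q3   q3  q4 
 * q4   q2  q1 
(> = start, * = accepting)

start=q0; accept=q3,q4; q0-a>q0; q0-b>q1; q1-a>q2; q1-b>q1; q2-a>q3; q2-b>q4; q3-a>q3; q3-b>q4; q4-a>q2; q4-b>q1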